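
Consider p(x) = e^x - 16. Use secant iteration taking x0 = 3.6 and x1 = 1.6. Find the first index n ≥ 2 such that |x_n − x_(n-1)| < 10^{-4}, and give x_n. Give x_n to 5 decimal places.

n = 8, x_n = 2.77259

p(3.6) = 20.5982344, p(1.6) = -11.0469676
x2 = 1.6000000 − (-11.0469676)·(-2.0000000)/(-31.6452020) = 2.2981765;  |Δ| = 0.6981765
p(2.2981765) = -6.0439893
x3 = 2.2981765 − (-6.0439893)·(0.6981765)/(5.0029783) = 3.1416283;  |Δ| = 0.8434518
p(3.1416283) = 7.1415166
x4 = 3.1416283 − 7.1415166·(0.8434518)/(13.1855059) = 2.6847990;  |Δ| = 0.4568293
p(2.6847990) = -1.3447448
x5 = 2.6847990 − (-1.3447448)·(-0.4568293)/(-8.4862614) = 2.7571888;  |Δ| = 0.0723898
p(2.7571888) = -0.2445113
x6 = 2.7571888 − (-0.2445113)·(0.0723898)/(1.1002334) = 2.7732764;  |Δ| = 0.0160876
p(2.7732764) = 0.0110067
x7 = 2.7732764 − 0.0110067·(0.0160876)/(0.2555180) = 2.7725834;  |Δ| = 0.0006930
p(2.7725834) = -0.0000849
x8 = 2.7725834 − (-0.0000849)·(-0.0006930)/(-0.0110916) = 2.7725887;  |Δ| = 0.0000053
|x8 − x7| = 0.0000053 < 10^{-4}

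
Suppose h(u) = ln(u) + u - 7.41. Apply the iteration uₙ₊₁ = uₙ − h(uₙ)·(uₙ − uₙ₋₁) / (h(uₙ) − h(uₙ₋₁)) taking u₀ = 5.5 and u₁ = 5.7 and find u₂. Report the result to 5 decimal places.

h(5.5) = -0.2052519, h(5.7) = 0.0304662
u₂ = 5.7000000 − 0.0304662·(5.7000000 − 5.5000000) / (0.0304662 − (-0.2052519)) = 5.7000000 − (0.0060932)/(0.2357181) = 5.6741503

5.67415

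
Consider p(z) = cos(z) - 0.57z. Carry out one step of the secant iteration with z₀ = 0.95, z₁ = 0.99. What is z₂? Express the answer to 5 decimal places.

0.97881

p(0.95) = 0.0401831, p(0.99) = -0.0156101
z₂ = 0.9900000 − (-0.0156101)·(0.9900000 − 0.9500000) / (-0.0156101 − 0.0401831) = 0.9900000 − (-0.0006244)/(-0.0557932) = 0.9788086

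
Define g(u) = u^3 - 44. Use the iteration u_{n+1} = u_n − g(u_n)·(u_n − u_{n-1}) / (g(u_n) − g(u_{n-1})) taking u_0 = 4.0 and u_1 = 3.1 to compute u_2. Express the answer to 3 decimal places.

g(4.0) = 20.00000, g(3.1) = -14.20900
u_2 = 3.10000 − (-14.20900)·(3.10000 − 4.00000) / (-14.20900 − 20.00000) = 3.10000 − (12.78810)/(-34.20900) = 3.47382

3.474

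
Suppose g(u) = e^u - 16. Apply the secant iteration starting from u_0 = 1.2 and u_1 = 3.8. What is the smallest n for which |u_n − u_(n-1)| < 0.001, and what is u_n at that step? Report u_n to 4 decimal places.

n = 8, u_n = 2.7726

g(1.2) = -12.679883, g(3.8) = 28.701184
u_2 = 3.800000 − 28.701184·(2.600000)/(41.381068) = 1.996685;  |Δ| = 1.803315
g(1.996685) = -8.635394
u_3 = 1.996685 − (-8.635394)·(-1.803315)/(-37.336579) = 2.413765;  |Δ| = 0.417080
g(2.413765) = -4.824037
u_4 = 2.413765 − (-4.824037)·(0.417080)/(3.811357) = 2.941663;  |Δ| = 0.527898
g(2.941663) = 2.947338
u_5 = 2.941663 − 2.947338·(0.527898)/(7.771376) = 2.741455;  |Δ| = 0.200208
g(2.741455) = -0.490464
u_6 = 2.741455 − (-0.490464)·(-0.200208)/(-3.437802) = 2.770018;  |Δ| = 0.028563
g(2.770018) = -0.041073
u_7 = 2.770018 − (-0.041073)·(0.028563)/(0.449391) = 2.772629;  |Δ| = 0.002611
g(2.772629) = 0.000644
u_8 = 2.772629 − 0.000644·(0.002611)/(0.041717) = 2.772589;  |Δ| = 0.000040
|u_8 − u_7| = 0.000040 < 0.001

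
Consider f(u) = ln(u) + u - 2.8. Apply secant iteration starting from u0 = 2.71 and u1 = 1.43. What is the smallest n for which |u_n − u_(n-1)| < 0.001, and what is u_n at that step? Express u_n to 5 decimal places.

n = 5, u_n = 2.07165

f(2.71) = 0.9069486, f(1.43) = -1.0123256
u2 = 1.4300000 − (-1.0123256)·(-1.2800000)/(-1.9192742) = 2.1051389;  |Δ| = 0.6751389
f(2.1051389) = 0.0495204
u3 = 2.1051389 − 0.0495204·(0.6751389)/(1.0618459) = 2.0736531;  |Δ| = 0.0314859
f(2.0736531) = 0.0029649
u4 = 2.0736531 − 0.0029649·(-0.0314859)/(-0.0465555) = 2.0716479;  |Δ| = 0.0020052
f(2.0716479) = -0.0000077
u5 = 2.0716479 − (-0.0000077)·(-0.0020052)/(-0.0029726) = 2.0716531;  |Δ| = 0.0000052
|u5 − u4| = 0.0000052 < 0.001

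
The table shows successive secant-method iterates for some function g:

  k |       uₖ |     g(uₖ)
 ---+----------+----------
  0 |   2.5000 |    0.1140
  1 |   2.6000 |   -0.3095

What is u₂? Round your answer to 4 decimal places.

u₂ = 2.6000 − (-0.3095)·(2.6000 − 2.5000) / (-0.3095 − 0.1140)
   = 2.6000 − (-0.030950)/(-0.423500) = 2.526919

2.5269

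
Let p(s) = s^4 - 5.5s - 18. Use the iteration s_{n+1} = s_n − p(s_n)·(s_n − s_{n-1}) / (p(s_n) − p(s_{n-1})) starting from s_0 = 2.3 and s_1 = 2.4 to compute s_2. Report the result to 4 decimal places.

2.3574

p(2.3) = -2.665900, p(2.4) = 1.977600
s_2 = 2.400000 − 1.977600·(2.400000 − 2.300000) / (1.977600 − (-2.665900)) = 2.400000 − (0.197760)/(4.643500) = 2.357411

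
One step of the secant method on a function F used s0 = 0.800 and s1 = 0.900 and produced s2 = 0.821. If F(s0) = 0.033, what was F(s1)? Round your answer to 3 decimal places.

The secant line through (0.800, 0.033) and (0.900, F(s1)) crosses zero at s2 = 0.821.
So (0.800, 0.033), (0.900, F(s1)), (0.821, 0) are collinear:
F(s1) = 0.033 · (0.900 − 0.821) / (0.800 − 0.821) = 0.033 · (0.07900)/(-0.02100) = -0.12414

-0.124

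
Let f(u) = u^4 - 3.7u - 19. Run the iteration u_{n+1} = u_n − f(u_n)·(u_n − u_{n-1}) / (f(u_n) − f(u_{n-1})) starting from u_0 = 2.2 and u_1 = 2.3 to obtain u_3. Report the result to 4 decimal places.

2.2894

f(2.2) = -3.714400, f(2.3) = 0.474100
u_2 = 2.300000 − 0.474100·(2.300000 − 2.200000) / (0.474100 − (-3.714400)) = 2.300000 − (0.047410)/(4.188500) = 2.288681
f(2.288681) = -0.030843
u_3 = 2.288681 − (-0.030843)·(2.288681 − 2.300000) / (-0.030843 − 0.474100) = 2.288681 − (0.000349)/(-0.504943) = 2.289372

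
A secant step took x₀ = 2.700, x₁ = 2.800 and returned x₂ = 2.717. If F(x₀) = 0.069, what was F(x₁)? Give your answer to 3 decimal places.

The secant line through (2.700, 0.069) and (2.800, F(x₁)) crosses zero at x₂ = 2.717.
So (2.700, 0.069), (2.800, F(x₁)), (2.717, 0) are collinear:
F(x₁) = 0.069 · (2.800 − 2.717) / (2.700 − 2.717) = 0.069 · (0.08300)/(-0.01700) = -0.33688

-0.337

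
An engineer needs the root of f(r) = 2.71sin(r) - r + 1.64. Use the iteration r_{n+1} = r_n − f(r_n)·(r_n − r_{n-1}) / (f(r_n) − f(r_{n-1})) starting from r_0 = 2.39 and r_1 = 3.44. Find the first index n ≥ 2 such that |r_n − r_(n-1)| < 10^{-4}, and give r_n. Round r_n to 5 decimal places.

f(2.39) = 1.1003967, f(3.44) = -2.5967354
r_2 = 3.4400000 − (-2.5967354)·(1.0500000)/(-3.6971322) = 2.7025170;  |Δ| = 0.7374830
f(2.7025170) = 0.0895122
r_3 = 2.7025170 − 0.0895122·(-0.7374830)/(2.6862476) = 2.7270917;  |Δ| = 0.0245747
f(2.7270917) = 0.0043154
r_4 = 2.7270917 − 0.0043154·(0.0245747)/(-0.0851968) = 2.7283364;  |Δ| = 0.0012448
f(2.7283364) = -0.0000178
r_5 = 2.7283364 − (-0.0000178)·(0.0012448)/(-0.0043332) = 2.7283313;  |Δ| = 0.0000051
|r_5 − r_4| = 0.0000051 < 10^{-4}

n = 5, r_n = 2.72833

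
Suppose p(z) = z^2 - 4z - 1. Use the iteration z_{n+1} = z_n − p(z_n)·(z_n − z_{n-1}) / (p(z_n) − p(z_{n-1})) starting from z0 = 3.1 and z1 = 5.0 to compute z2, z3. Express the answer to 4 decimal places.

4.0244, 4.2039

p(3.1) = -3.790000, p(5.0) = 4.000000
z2 = 5.000000 − 4.000000·(5.000000 − 3.100000) / (4.000000 − (-3.790000)) = 5.000000 − (7.600000)/(7.790000) = 4.024390
p(4.024390) = -0.901844
z3 = 4.024390 − (-0.901844)·(4.024390 − 5.000000) / (-0.901844 − 4.000000) = 4.024390 − (0.879848)/(-4.901844) = 4.203883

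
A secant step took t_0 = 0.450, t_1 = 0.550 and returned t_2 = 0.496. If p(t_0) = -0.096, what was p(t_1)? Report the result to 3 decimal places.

The secant line through (0.450, -0.096) and (0.550, p(t_1)) crosses zero at t_2 = 0.496.
So (0.450, -0.096), (0.550, p(t_1)), (0.496, 0) are collinear:
p(t_1) = -0.096 · (0.550 − 0.496) / (0.450 − 0.496) = -0.096 · (0.05400)/(-0.04600) = 0.11270

0.113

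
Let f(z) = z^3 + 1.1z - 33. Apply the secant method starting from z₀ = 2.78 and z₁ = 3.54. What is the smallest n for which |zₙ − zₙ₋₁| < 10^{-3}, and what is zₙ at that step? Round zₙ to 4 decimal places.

f(2.78) = -8.457048, f(3.54) = 15.255864
z₂ = 3.540000 − 15.255864·(0.760000)/(23.712912) = 3.051049;  |Δ| = 0.488951
f(3.051049) = -1.241942
z₃ = 3.051049 − (-1.241942)·(-0.488951)/(-16.497806) = 3.087857;  |Δ| = 0.036808
f(3.087857) = -0.161080
z₄ = 3.087857 − (-0.161080)·(0.036808)/(1.080861) = 3.093342;  |Δ| = 0.005485
f(3.093342) = 0.002142
z₅ = 3.093342 − 0.002142·(0.005485)/(0.163222) = 3.093270;  |Δ| = 0.000072
|z₅ − z₄| = 0.000072 < 10^{-3}

n = 5, zₙ = 3.0933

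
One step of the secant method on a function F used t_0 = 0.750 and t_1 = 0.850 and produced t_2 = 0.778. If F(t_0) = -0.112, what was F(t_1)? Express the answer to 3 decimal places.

0.288

The secant line through (0.750, -0.112) and (0.850, F(t_1)) crosses zero at t_2 = 0.778.
So (0.750, -0.112), (0.850, F(t_1)), (0.778, 0) are collinear:
F(t_1) = -0.112 · (0.850 − 0.778) / (0.750 − 0.778) = -0.112 · (0.07200)/(-0.02800) = 0.28800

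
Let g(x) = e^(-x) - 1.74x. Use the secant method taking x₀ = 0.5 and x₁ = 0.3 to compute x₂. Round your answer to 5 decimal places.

g(0.5) = -0.2634693, g(0.3) = 0.2188182
x₂ = 0.3000000 − 0.2188182·(0.3000000 − 0.5000000) / (0.2188182 − (-0.2634693)) = 0.3000000 − (-0.0437636)/(0.4822876) = 0.3907418

0.39074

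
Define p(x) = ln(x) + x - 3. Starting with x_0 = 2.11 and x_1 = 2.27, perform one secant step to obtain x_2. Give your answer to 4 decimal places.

2.2084

p(2.11) = -0.143312, p(2.27) = 0.089780
x_2 = 2.270000 − 0.089780·(2.270000 − 2.110000) / (0.089780 − (-0.143312)) = 2.270000 − (0.014365)/(0.233092) = 2.208373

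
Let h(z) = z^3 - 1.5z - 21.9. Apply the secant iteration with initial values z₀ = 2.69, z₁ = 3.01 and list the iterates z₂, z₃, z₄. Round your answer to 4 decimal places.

h(2.69) = -6.469891, h(3.01) = 0.855901
z₂ = 3.010000 − 0.855901·(3.010000 − 2.690000) / (0.855901 − (-6.469891)) = 3.010000 − (0.273888)/(7.325792) = 2.972613
h(2.972613) = -0.091635
z₃ = 2.972613 − (-0.091635)·(2.972613 − 3.010000) / (-0.091635 − 0.855901) = 2.972613 − (0.003426)/(-0.947536) = 2.976229
h(2.976229) = -0.001094
z₄ = 2.976229 − (-0.001094)·(2.976229 − 2.972613) / (-0.001094 − (-0.091635)) = 2.976229 − (-0.000004)/(0.090541) = 2.976272

2.9726, 2.9762, 2.9763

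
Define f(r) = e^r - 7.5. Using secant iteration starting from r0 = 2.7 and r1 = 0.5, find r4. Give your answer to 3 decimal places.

f(2.7) = 7.37973, f(0.5) = -5.85128
r2 = 0.50000 − (-5.85128)·(0.50000 − 2.70000) / (-5.85128 − 7.37973) = 0.50000 − (12.87281)/(-13.23101) = 1.47293
f(1.47293) = -3.13801
r3 = 1.47293 − (-3.13801)·(1.47293 − 0.50000) / (-3.13801 − (-5.85128)) = 1.47293 − (-3.05306)/(2.71326) = 2.59816
f(2.59816) = 5.93902
r4 = 2.59816 − 5.93902·(2.59816 − 1.47293) / (5.93902 − (-3.13801)) = 2.59816 − (6.68279)/(9.07703) = 1.86193

1.862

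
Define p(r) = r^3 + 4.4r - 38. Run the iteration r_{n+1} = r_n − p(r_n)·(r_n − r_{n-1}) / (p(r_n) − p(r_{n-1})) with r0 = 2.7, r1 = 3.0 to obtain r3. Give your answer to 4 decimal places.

p(2.7) = -6.437000, p(3.0) = 2.200000
r2 = 3.000000 − 2.200000·(3.000000 − 2.700000) / (2.200000 − (-6.437000)) = 3.000000 − (0.660000)/(8.637000) = 2.923585
p(2.923585) = -0.147337
r3 = 2.923585 − (-0.147337)·(2.923585 − 3.000000) / (-0.147337 − 2.200000) = 2.923585 − (0.011259)/(-2.347337) = 2.928381

2.9284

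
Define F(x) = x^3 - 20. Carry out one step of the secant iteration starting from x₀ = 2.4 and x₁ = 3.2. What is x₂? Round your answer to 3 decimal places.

F(2.4) = -6.17600, F(3.2) = 12.76800
x₂ = 3.20000 − 12.76800·(3.20000 − 2.40000) / (12.76800 − (-6.17600)) = 3.20000 − (10.21440)/(18.94400) = 2.66081

2.661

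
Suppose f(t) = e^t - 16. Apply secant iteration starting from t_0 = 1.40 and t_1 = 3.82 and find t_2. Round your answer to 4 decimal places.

2.0957

f(1.40) = -11.944800, f(3.82) = 29.604208
t_2 = 3.820000 − 29.604208·(3.820000 − 1.400000) / (29.604208 − (-11.944800)) = 3.820000 − (71.642184)/(41.549008) = 2.095719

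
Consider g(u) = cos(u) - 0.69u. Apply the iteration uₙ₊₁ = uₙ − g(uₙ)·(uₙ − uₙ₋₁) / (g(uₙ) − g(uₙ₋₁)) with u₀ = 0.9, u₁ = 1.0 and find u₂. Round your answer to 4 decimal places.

g(0.9) = 0.000610, g(1.0) = -0.149698
u₂ = 1.000000 − (-0.149698)·(1.000000 − 0.900000) / (-0.149698 − 0.000610) = 1.000000 − (-0.014970)/(-0.150308) = 0.900406

0.9004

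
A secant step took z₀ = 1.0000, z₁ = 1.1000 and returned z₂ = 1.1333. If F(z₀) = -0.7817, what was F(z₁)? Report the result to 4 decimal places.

The secant line through (1.0000, -0.7817) and (1.1000, F(z₁)) crosses zero at z₂ = 1.1333.
So (1.0000, -0.7817), (1.1000, F(z₁)), (1.1333, 0) are collinear:
F(z₁) = -0.7817 · (1.1000 − 1.1333) / (1.0000 − 1.1333) = -0.7817 · (-0.033300)/(-0.133300) = -0.195278

-0.1953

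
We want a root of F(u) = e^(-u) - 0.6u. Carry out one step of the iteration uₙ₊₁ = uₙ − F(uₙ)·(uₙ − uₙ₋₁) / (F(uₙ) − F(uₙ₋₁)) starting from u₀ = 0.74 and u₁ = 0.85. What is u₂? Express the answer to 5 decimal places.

0.77148

F(0.74) = 0.0331139, F(0.85) = -0.0825851
u₂ = 0.8500000 − (-0.0825851)·(0.8500000 − 0.7400000) / (-0.0825851 − 0.0331139) = 0.8500000 − (-0.0090844)/(-0.1156990) = 0.7714828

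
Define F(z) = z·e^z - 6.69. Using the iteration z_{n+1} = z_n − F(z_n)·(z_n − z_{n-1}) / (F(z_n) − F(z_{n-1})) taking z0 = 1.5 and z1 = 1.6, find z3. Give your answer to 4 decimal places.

F(1.5) = 0.032534, F(1.6) = 1.234852
z2 = 1.600000 − 1.234852·(1.600000 − 1.500000) / (1.234852 − 0.032534) = 1.600000 − (0.123485)/(1.202318) = 1.497294
F(1.497294) = 0.002273
z3 = 1.497294 − 0.002273·(1.497294 − 1.600000) / (0.002273 − 1.234852) = 1.497294 − (-0.000233)/(-1.232578) = 1.497105

1.4971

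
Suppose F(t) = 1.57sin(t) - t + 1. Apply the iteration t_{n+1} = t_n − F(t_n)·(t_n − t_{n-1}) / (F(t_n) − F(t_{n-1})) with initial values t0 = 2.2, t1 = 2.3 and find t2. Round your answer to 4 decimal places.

2.2349

F(2.2) = 0.069339, F(2.3) = -0.129243
t2 = 2.300000 − (-0.129243)·(2.300000 − 2.200000) / (-0.129243 − 0.069339) = 2.300000 − (-0.012924)/(-0.198582) = 2.234917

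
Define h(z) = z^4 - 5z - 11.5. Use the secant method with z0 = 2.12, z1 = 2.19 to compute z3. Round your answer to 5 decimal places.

2.17489

h(2.12) = -1.9003686, h(2.19) = 0.5525752
z2 = 2.1900000 − 0.5525752·(2.1900000 − 2.1200000) / (0.5525752 − (-1.9003686)) = 2.1900000 − (0.0386803)/(2.4529438) = 2.1742311
h(2.1742311) = -0.0239716
z3 = 2.1742311 − (-0.0239716)·(2.1742311 − 2.1900000) / (-0.0239716 − 0.5525752) = 2.1742311 − (0.0003780)/(-0.5765468) = 2.1748867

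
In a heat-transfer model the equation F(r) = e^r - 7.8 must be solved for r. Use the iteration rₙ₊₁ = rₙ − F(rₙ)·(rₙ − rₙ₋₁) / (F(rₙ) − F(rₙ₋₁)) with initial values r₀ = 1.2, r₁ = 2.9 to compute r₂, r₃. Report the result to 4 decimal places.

1.7127, 1.9248

F(1.2) = -4.479883, F(2.9) = 10.374145
r₂ = 2.900000 − 10.374145·(2.900000 − 1.200000) / (10.374145 − (-4.479883)) = 2.900000 − (17.636047)/(14.854028) = 1.712709
F(1.712709) = -2.256038
r₃ = 1.712709 − (-2.256038)·(1.712709 − 2.900000) / (-2.256038 − 10.374145) = 1.712709 − (2.678572)/(-12.630183) = 1.924787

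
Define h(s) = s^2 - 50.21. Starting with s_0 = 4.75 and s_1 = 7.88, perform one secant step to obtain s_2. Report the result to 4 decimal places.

6.9390

h(4.75) = -27.647500, h(7.88) = 11.884400
s_2 = 7.880000 − 11.884400·(7.880000 − 4.750000) / (11.884400 − (-27.647500)) = 7.880000 − (37.198172)/(39.531900) = 6.939034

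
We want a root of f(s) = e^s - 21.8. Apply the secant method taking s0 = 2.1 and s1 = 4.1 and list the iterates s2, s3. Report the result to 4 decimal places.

2.6226, 2.8773

f(2.1) = -13.633830, f(4.1) = 38.540288
s2 = 4.100000 − 38.540288·(4.100000 − 2.100000) / (38.540288 − (-13.633830)) = 4.100000 − (77.080575)/(52.174118) = 2.622628
f(2.622628) = -8.028130
s3 = 2.622628 − (-8.028130)·(2.622628 − 4.100000) / (-8.028130 − 38.540288) = 2.622628 − (11.860534)/(-46.568418) = 2.877319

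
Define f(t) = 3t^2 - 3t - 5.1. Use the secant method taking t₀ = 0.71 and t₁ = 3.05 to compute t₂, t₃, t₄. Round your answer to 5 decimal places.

1.40054, 1.73064, 1.93500

f(0.71) = -5.7177000, f(3.05) = 13.6575000
t₂ = 3.0500000 − 13.6575000·(3.0500000 − 0.7100000) / (13.6575000 − (-5.7177000)) = 3.0500000 − (31.9585500)/(19.3752000) = 1.4005435
f(1.4005435) = -3.4170643
t₃ = 1.4005435 − (-3.4170643)·(1.4005435 − 3.0500000) / (-3.4170643 − 13.6575000) = 1.4005435 − (5.6362990)/(-17.0745643) = 1.7306426
f(1.7306426) = -1.3065562
t₄ = 1.7306426 − (-1.3065562)·(1.7306426 − 1.4005435) / (-1.3065562 − (-3.4170643)) = 1.7306426 − (-0.4312931)/(2.1105081) = 1.9349977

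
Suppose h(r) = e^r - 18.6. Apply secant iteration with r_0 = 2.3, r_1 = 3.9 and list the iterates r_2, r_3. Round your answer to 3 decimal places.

2.650, 2.808

h(2.3) = -8.62582, h(3.9) = 30.80245
r_2 = 3.90000 − 30.80245·(3.90000 − 2.30000) / (30.80245 − (-8.62582)) = 3.90000 − (49.28392)/(39.42827) = 2.65004
h(2.65004) = -4.44545
r_3 = 2.65004 − (-4.44545)·(2.65004 − 3.90000) / (-4.44545 − 30.80245) = 2.65004 − (5.55666)/(-35.24790) = 2.80768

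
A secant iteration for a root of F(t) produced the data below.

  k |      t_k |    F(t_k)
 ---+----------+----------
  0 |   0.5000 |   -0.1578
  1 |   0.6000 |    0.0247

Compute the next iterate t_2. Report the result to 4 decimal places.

t_2 = 0.6000 − 0.0247·(0.6000 − 0.5000) / (0.0247 − (-0.1578))
   = 0.6000 − (0.002470)/(0.182500) = 0.586466

0.5865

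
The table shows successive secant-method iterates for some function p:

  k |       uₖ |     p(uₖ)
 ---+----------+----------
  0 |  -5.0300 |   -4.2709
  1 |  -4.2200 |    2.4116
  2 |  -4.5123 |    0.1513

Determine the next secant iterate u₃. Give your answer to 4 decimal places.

-4.5319

u₃ = -4.5123 − 0.1513·(-4.5123 − (-4.2200)) / (0.1513 − 2.4116)
   = -4.5123 − (-0.044225)/(-2.260300) = -4.531866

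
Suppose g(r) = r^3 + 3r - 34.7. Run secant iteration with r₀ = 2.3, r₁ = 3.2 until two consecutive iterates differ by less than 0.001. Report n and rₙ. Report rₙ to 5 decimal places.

n = 5, rₙ = 2.95609

g(2.3) = -15.6330000, g(3.2) = 7.6680000
r₂ = 3.2000000 − 7.6680000·(0.9000000)/(23.3010000) = 2.9038239;  |Δ| = 0.2961761
g(2.9038239) = -1.5029249
r₃ = 2.9038239 − (-1.5029249)·(-0.2961761)/(-9.1709249) = 2.9523610;  |Δ| = 0.0485371
g(2.9523610) = -0.1088525
r₄ = 2.9523610 − (-0.1088525)·(0.0485371)/(1.3940724) = 2.9561509;  |Δ| = 0.0037899
g(2.9561509) = 0.0017476
r₅ = 2.9561509 − 0.0017476·(0.0037899)/(0.1106001) = 2.9560910;  |Δ| = 0.0000599
|r₅ − r₄| = 0.0000599 < 0.001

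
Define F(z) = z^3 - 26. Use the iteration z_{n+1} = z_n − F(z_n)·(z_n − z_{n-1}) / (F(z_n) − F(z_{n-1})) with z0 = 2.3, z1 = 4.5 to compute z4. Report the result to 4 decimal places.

2.9737

F(2.3) = -13.833000, F(4.5) = 65.125000
z2 = 4.500000 − 65.125000·(4.500000 − 2.300000) / (65.125000 − (-13.833000)) = 4.500000 − (143.275000)/(78.958000) = 2.685428
F(2.685428) = -6.633979
z3 = 2.685428 − (-6.633979)·(2.685428 − 4.500000) / (-6.633979 − 65.125000) = 2.685428 − (12.037835)/(-71.758979) = 2.853181
F(2.853181) = -2.773265
z4 = 2.853181 − (-2.773265)·(2.853181 − 2.685428) / (-2.773265 − (-6.633979)) = 2.853181 − (-0.465226)/(3.860714) = 2.973684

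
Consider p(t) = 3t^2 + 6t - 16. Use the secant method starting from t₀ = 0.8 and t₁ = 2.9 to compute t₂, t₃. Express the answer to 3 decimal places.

1.343, 1.478

p(0.8) = -9.28000, p(2.9) = 26.63000
t₂ = 2.90000 − 26.63000·(2.90000 − 0.80000) / (26.63000 − (-9.28000)) = 2.90000 − (55.92300)/(35.91000) = 1.34269
p(1.34269) = -2.53541
t₃ = 1.34269 − (-2.53541)·(1.34269 − 2.90000) / (-2.53541 − 26.63000) = 1.34269 − (3.94842)/(-29.16541) = 1.47807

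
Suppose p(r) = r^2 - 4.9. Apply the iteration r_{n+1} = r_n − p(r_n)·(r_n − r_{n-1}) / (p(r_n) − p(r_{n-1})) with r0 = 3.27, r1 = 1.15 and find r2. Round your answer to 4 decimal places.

1.9594

p(3.27) = 5.792900, p(1.15) = -3.577500
r2 = 1.150000 − (-3.577500)·(1.150000 − 3.270000) / (-3.577500 − 5.792900) = 1.150000 − (7.584300)/(-9.370400) = 1.959389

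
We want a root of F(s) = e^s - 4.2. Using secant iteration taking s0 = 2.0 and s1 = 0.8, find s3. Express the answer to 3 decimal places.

F(2.0) = 3.18906, F(0.8) = -1.97446
s2 = 0.80000 − (-1.97446)·(0.80000 − 2.00000) / (-1.97446 − 3.18906) = 0.80000 − (2.36935)/(-5.16352) = 1.25886
F(1.25886) = -0.67858
s3 = 1.25886 − (-0.67858)·(1.25886 − 0.80000) / (-0.67858 − (-1.97446)) = 1.25886 − (-0.31138)/(1.29588) = 1.49915

1.499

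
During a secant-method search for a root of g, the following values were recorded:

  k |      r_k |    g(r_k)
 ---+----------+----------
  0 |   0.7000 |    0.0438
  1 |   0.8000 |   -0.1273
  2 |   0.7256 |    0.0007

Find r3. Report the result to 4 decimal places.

r3 = 0.7256 − 0.0007·(0.7256 − 0.8000) / (0.0007 − (-0.1273))
   = 0.7256 − (-0.000052)/(0.128000) = 0.726007

0.7260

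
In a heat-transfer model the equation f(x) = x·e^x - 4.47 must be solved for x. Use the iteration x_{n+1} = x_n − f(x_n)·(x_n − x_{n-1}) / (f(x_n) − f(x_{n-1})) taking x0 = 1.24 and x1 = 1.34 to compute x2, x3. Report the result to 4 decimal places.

f(1.24) = -0.185039, f(1.34) = 0.647518
x2 = 1.340000 − 0.647518·(1.340000 − 1.240000) / (0.647518 − (-0.185039)) = 1.340000 − (0.064752)/(0.832558) = 1.262225
f(1.262225) = -0.010210
x3 = 1.262225 − (-0.010210)·(1.262225 − 1.340000) / (-0.010210 − 0.647518) = 1.262225 − (0.000794)/(-0.657728) = 1.263433

1.2622, 1.2634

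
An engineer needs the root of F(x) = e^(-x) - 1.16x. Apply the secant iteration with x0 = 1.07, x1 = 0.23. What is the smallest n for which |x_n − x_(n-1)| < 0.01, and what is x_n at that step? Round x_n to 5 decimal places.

n = 4, x_n = 0.51505

F(1.07) = -0.8981915, F(0.23) = 0.5277336
x2 = 0.2300000 − 0.5277336·(-0.8400000)/(1.4259251) = 0.5408833;  |Δ| = 0.3108833
F(0.5408833) = -0.0451908
x3 = 0.5408833 − (-0.0451908)·(0.3108833)/(-0.5729244) = 0.5163616;  |Δ| = 0.0245217
F(0.5163616) = -0.0022918
x4 = 0.5163616 − (-0.0022918)·(-0.0245217)/(0.0428990) = 0.5150515;  |Δ| = 0.0013100
|x4 − x3| = 0.0013100 < 0.01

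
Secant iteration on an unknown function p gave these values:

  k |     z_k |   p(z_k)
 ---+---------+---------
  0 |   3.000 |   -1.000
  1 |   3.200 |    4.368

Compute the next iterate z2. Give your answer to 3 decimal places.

3.037

z2 = 3.200 − 4.368·(3.200 − 3.000) / (4.368 − (-1.000))
   = 3.200 − (0.87360)/(5.36800) = 3.03726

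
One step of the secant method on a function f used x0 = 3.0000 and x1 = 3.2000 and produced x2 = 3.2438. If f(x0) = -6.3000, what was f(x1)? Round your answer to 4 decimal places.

-1.1318

The secant line through (3.0000, -6.3000) and (3.2000, f(x1)) crosses zero at x2 = 3.2438.
So (3.0000, -6.3000), (3.2000, f(x1)), (3.2438, 0) are collinear:
f(x1) = -6.3000 · (3.2000 − 3.2438) / (3.0000 − 3.2438) = -6.3000 · (-0.043800)/(-0.243800) = -1.131829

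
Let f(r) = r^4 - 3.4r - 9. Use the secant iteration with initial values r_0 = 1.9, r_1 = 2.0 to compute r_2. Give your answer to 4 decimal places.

1.9924

f(1.9) = -2.427900, f(2.0) = 0.200000
r_2 = 2.000000 − 0.200000·(2.000000 − 1.900000) / (0.200000 − (-2.427900)) = 2.000000 − (0.020000)/(2.627900) = 1.992389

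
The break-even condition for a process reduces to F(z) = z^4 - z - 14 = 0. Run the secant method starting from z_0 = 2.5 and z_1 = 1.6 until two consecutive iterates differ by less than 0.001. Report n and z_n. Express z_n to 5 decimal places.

F(2.5) = 22.5625000, F(1.6) = -9.0464000
z_2 = 1.6000000 − (-9.0464000)·(-0.9000000)/(-31.6089000) = 1.8575781;  |Δ| = 0.2575781
F(1.8575781) = -3.9509629
z_3 = 1.8575781 − (-3.9509629)·(0.2575781)/(5.0954371) = 2.0573022;  |Δ| = 0.1997241
F(2.0573022) = 1.8566880
z_4 = 2.0573022 − 1.8566880·(0.1997241)/(5.8076509) = 1.9934510;  |Δ| = 0.0638512
F(1.9934510) = -0.2019920
z_5 = 1.9934510 − (-0.2019920)·(-0.0638512)/(-2.0586801) = 1.9997159;  |Δ| = 0.0062649
F(1.9997159) = -0.0088053
z_6 = 1.9997159 − (-0.0088053)·(0.0062649)/(0.1931868) = 2.0000014;  |Δ| = 0.0002855
|z_6 − z_5| = 0.0002855 < 0.001

n = 6, z_n = 2.00000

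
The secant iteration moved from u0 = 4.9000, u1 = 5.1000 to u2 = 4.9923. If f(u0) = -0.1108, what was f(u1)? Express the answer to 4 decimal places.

The secant line through (4.9000, -0.1108) and (5.1000, f(u1)) crosses zero at u2 = 4.9923.
So (4.9000, -0.1108), (5.1000, f(u1)), (4.9923, 0) are collinear:
f(u1) = -0.1108 · (5.1000 − 4.9923) / (4.9000 − 4.9923) = -0.1108 · (0.107700)/(-0.092300) = 0.129287

0.1293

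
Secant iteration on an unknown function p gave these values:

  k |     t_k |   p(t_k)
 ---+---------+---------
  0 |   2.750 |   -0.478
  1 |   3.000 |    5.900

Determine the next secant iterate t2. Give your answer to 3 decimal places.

t2 = 3.000 − 5.900·(3.000 − 2.750) / (5.900 − (-0.478))
   = 3.000 − (1.47500)/(6.37800) = 2.76874

2.769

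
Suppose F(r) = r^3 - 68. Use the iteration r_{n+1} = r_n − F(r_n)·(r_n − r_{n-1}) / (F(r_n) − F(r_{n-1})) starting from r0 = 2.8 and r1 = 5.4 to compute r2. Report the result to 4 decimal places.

F(2.8) = -46.048000, F(5.4) = 89.464000
r2 = 5.400000 − 89.464000·(5.400000 − 2.800000) / (89.464000 − (-46.048000)) = 5.400000 − (232.606400)/(135.512000) = 3.683500

3.6835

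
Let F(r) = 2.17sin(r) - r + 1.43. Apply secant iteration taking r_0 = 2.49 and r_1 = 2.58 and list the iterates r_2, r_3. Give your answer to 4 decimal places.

2.5820, 2.5820

F(2.49) = 0.256004, F(2.58) = 0.005601
r_2 = 2.580000 − 0.005601·(2.580000 − 2.490000) / (0.005601 − 0.256004) = 2.580000 − (0.000504)/(-0.250403) = 2.582013
F(2.582013) = -0.000112
r_3 = 2.582013 − (-0.000112)·(2.582013 − 2.580000) / (-0.000112 − 0.005601) = 2.582013 − (0.000000)/(-0.005713) = 2.581974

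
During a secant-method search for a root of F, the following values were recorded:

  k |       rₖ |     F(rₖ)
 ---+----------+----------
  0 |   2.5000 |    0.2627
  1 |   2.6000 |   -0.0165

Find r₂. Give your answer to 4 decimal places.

r₂ = 2.6000 − (-0.0165)·(2.6000 − 2.5000) / (-0.0165 − 0.2627)
   = 2.6000 − (-0.001650)/(-0.279200) = 2.594090

2.5941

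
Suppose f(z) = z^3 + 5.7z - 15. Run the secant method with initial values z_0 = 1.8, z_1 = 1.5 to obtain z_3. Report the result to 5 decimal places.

1.72786

f(1.8) = 1.0920000, f(1.5) = -3.0750000
z_2 = 1.5000000 − (-3.0750000)·(1.5000000 − 1.8000000) / (-3.0750000 − 1.0920000) = 1.5000000 − (0.9225000)/(-4.1670000) = 1.7213823
f(1.7213823) = -0.0873950
z_3 = 1.7213823 − (-0.0873950)·(1.7213823 − 1.5000000) / (-0.0873950 − (-3.0750000)) = 1.7213823 − (-0.0193477)/(2.9876050) = 1.7278583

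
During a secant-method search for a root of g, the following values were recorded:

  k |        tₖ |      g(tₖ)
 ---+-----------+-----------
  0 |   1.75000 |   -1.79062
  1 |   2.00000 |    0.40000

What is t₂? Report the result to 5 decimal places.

t₂ = 2.00000 − 0.40000·(2.00000 − 1.75000) / (0.40000 − (-1.79062))
   = 2.00000 − (0.1000000)/(2.1906200) = 1.9543508

1.95435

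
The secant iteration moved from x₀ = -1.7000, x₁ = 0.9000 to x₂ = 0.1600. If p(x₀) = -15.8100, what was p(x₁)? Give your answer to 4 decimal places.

6.2900

The secant line through (-1.7000, -15.8100) and (0.9000, p(x₁)) crosses zero at x₂ = 0.1600.
So (-1.7000, -15.8100), (0.9000, p(x₁)), (0.1600, 0) are collinear:
p(x₁) = -15.8100 · (0.9000 − 0.1600) / (-1.7000 − 0.1600) = -15.8100 · (0.740000)/(-1.860000) = 6.290000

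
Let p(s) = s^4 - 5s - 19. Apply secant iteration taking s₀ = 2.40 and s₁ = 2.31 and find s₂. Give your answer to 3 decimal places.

2.354

p(2.40) = 2.17760, p(2.31) = -2.07604
s₂ = 2.31000 − (-2.07604)·(2.31000 − 2.40000) / (-2.07604 − 2.17760) = 2.31000 − (0.18684)/(-4.25364) = 2.35393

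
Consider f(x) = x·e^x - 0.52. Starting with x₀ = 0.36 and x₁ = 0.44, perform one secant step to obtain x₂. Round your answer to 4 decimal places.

0.3619

f(0.36) = -0.004001, f(0.44) = 0.163191
x₂ = 0.440000 − 0.163191·(0.440000 − 0.360000) / (0.163191 − (-0.004001)) = 0.440000 − (0.013055)/(0.167193) = 0.361915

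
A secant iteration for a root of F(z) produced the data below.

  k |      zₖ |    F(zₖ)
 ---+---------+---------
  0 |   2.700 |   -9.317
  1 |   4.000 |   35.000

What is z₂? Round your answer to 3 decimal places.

2.973

z₂ = 4.000 − 35.000·(4.000 − 2.700) / (35.000 − (-9.317))
   = 4.000 − (45.50000)/(44.31700) = 2.97331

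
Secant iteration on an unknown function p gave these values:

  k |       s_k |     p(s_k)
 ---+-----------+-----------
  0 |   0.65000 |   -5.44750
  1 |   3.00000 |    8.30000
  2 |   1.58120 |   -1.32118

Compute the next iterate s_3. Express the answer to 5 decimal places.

1.77603

s_3 = 1.58120 − (-1.32118)·(1.58120 − 3.00000) / (-1.32118 − 8.30000)
   = 1.58120 − (1.8744902)/(-9.6211800) = 1.7760296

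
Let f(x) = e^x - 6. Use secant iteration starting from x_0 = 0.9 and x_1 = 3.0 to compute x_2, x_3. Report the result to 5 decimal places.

1.32181, 1.55294

f(0.9) = -3.5403969, f(3.0) = 14.0855369
x_2 = 3.0000000 − 14.0855369·(3.0000000 − 0.9000000) / (14.0855369 − (-3.5403969)) = 3.0000000 − (29.5796275)/(17.6259338) = 1.3218122
f(1.3218122) = -2.2497887
x_3 = 1.3218122 − (-2.2497887)·(1.3218122 − 3.0000000) / (-2.2497887 − 14.0855369) = 1.3218122 − (3.7755681)/(-16.3353257) = 1.5529412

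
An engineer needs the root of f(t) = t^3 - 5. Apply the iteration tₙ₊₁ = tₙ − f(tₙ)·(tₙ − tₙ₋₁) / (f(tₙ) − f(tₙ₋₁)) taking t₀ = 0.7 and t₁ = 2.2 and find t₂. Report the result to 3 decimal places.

f(0.7) = -4.65700, f(2.2) = 5.64800
t₂ = 2.20000 − 5.64800·(2.20000 − 0.70000) / (5.64800 − (-4.65700)) = 2.20000 − (8.47200)/(10.30500) = 1.37787

1.378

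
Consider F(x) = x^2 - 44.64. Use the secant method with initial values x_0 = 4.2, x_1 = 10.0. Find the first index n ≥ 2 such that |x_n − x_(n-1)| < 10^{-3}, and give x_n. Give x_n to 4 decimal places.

F(4.2) = -27.000000, F(10.0) = 55.360000
x_2 = 10.000000 − 55.360000·(5.800000)/(82.360000) = 6.101408;  |Δ| = 3.898592
F(6.101408) = -7.412815
x_3 = 6.101408 − (-7.412815)·(-3.898592)/(-62.772815) = 6.561791;  |Δ| = 0.460383
F(6.561791) = -1.582893
x_4 = 6.561791 − (-1.582893)·(0.460383)/(5.829922) = 6.686791;  |Δ| = 0.124999
F(6.686791) = 0.073172
x_5 = 6.686791 − 0.073172·(0.124999)/(1.656065) = 6.681268;  |Δ| = 0.005523
F(6.681268) = -0.000660
x_6 = 6.681268 − (-0.000660)·(-0.005523)/(-0.073832) = 6.681317;  |Δ| = 0.000049
|x_6 − x_5| = 0.000049 < 10^{-3}

n = 6, x_n = 6.6813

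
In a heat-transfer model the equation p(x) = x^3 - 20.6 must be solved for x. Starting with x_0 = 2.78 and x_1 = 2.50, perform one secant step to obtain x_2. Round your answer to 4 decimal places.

2.7377

p(2.78) = 0.884952, p(2.50) = -4.975000
x_2 = 2.500000 − (-4.975000)·(2.500000 − 2.780000) / (-4.975000 − 0.884952) = 2.500000 − (1.393000)/(-5.859952) = 2.737715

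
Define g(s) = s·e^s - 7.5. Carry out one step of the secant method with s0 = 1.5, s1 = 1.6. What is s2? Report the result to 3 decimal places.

1.565

g(1.5) = -0.77747, g(1.6) = 0.42485
s2 = 1.60000 − 0.42485·(1.60000 − 1.50000) / (0.42485 − (-0.77747)) = 1.60000 − (0.04249)/(1.20232) = 1.56466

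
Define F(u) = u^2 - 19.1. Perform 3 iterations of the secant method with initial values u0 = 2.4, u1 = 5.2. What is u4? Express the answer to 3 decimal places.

F(2.4) = -13.34000, F(5.2) = 7.94000
u2 = 5.20000 − 7.94000·(5.20000 − 2.40000) / (7.94000 − (-13.34000)) = 5.20000 − (22.23200)/(21.28000) = 4.15526
F(4.15526) = -1.83379
u3 = 4.15526 − (-1.83379)·(4.15526 − 5.20000) / (-1.83379 − 7.94000) = 4.15526 − (1.91583)/(-9.77379) = 4.35128
F(4.35128) = -0.16636
u4 = 4.35128 − (-0.16636)·(4.35128 − 4.15526) / (-0.16636 − (-1.83379)) = 4.35128 − (-0.03261)/(1.66742) = 4.37084

4.371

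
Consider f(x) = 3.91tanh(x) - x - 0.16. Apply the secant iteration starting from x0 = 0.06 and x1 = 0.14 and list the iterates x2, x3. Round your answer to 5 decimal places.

0.05501, 0.05506

f(0.06) = 0.0143189, f(0.14) = 0.2438515
x2 = 0.1400000 − 0.2438515·(0.1400000 − 0.0600000) / (0.2438515 − 0.0143189) = 0.1400000 − (0.0195081)/(0.2295326) = 0.0550094
f(0.0550094) = -0.0001394
x3 = 0.0550094 − (-0.0001394)·(0.0550094 − 0.1400000) / (-0.0001394 − 0.2438515) = 0.0550094 − (0.0000118)/(-0.2439909) = 0.0550579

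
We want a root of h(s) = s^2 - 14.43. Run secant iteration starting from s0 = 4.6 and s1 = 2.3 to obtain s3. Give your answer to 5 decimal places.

h(4.6) = 6.7300000, h(2.3) = -9.1400000
s2 = 2.3000000 − (-9.1400000)·(2.3000000 − 4.6000000) / (-9.1400000 − 6.7300000) = 2.3000000 − (21.0220000)/(-15.8700000) = 3.6246377
h(3.6246377) = -1.2920017
s3 = 3.6246377 − (-1.2920017)·(3.6246377 − 2.3000000) / (-1.2920017 − (-9.1400000)) = 3.6246377 − (-1.7114341)/(7.8479983) = 3.8427104

3.84271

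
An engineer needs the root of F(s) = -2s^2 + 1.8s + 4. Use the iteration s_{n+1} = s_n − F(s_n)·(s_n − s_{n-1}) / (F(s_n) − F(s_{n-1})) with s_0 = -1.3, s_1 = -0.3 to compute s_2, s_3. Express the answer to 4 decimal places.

-0.9560, -1.0607

F(-1.3) = -1.720000, F(-0.3) = 3.280000
s_2 = -0.300000 − 3.280000·(-0.300000 − (-1.300000)) / (3.280000 − (-1.720000)) = -0.300000 − (3.280000)/(5.000000) = -0.956000
F(-0.956000) = 0.451328
s_3 = -0.956000 − 0.451328·(-0.956000 − (-0.300000)) / (0.451328 − 3.280000) = -0.956000 − (-0.296071)/(-2.828672) = -1.060668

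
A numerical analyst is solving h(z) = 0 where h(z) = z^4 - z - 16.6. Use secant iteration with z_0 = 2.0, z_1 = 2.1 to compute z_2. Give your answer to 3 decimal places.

2.078

h(2.0) = -2.60000, h(2.1) = 0.74810
z_2 = 2.10000 − 0.74810·(2.10000 − 2.00000) / (0.74810 − (-2.60000)) = 2.10000 − (0.07481)/(3.34810) = 2.07766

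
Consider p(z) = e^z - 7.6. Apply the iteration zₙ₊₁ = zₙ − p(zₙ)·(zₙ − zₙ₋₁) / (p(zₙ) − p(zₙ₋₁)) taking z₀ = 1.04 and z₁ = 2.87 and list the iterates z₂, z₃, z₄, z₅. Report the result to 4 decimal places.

1.6296, 1.8768, 2.0612, 2.0256

p(1.04) = -4.770783, p(2.87) = 10.037018
z₂ = 2.870000 − 10.037018·(2.870000 − 1.040000) / (10.037018 − (-4.770783)) = 2.870000 − (18.367743)/(14.807801) = 1.629590
p(1.629590) = -2.498217
z₃ = 1.629590 − (-2.498217)·(1.629590 − 2.870000) / (-2.498217 − 10.037018) = 1.629590 − (3.098813)/(-12.535235) = 1.876798
p(1.876798) = -1.067444
z₄ = 1.876798 − (-1.067444)·(1.876798 − 1.629590) / (-1.067444 − (-2.498217)) = 1.876798 − (-0.263881)/(1.430773) = 2.061231
p(2.061231) = 0.255632
z₅ = 2.061231 − 0.255632·(2.061231 − 1.876798) / (0.255632 − (-1.067444)) = 2.061231 − (0.047147)/(1.323076) = 2.025596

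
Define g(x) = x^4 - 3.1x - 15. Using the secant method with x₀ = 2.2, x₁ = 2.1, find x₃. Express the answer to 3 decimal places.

g(2.2) = 1.60560, g(2.1) = -2.06190
x₂ = 2.10000 − (-2.06190)·(2.10000 − 2.20000) / (-2.06190 − 1.60560) = 2.10000 − (0.20619)/(-3.66750) = 2.15622
g(2.15622) = -0.06840
x₃ = 2.15622 − (-0.06840)·(2.15622 − 2.10000) / (-0.06840 − (-2.06190)) = 2.15622 − (-0.00385)/(1.99350) = 2.15815

2.158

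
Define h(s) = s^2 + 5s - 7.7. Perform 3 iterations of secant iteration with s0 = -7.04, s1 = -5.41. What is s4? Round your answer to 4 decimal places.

h(-7.04) = 6.661600, h(-5.41) = -5.481900
s2 = -5.410000 − (-5.481900)·(-5.410000 − (-7.040000)) / (-5.481900 − 6.661600) = -5.410000 − (-8.935497)/(-12.143500) = -6.145826
h(-6.145826) = -0.657956
s3 = -6.145826 − (-0.657956)·(-6.145826 − (-5.410000)) / (-0.657956 − (-5.481900)) = -6.145826 − (0.484141)/(4.823944) = -6.246188
h(-6.246188) = 0.083922
s4 = -6.246188 − 0.083922·(-6.246188 − (-6.145826)) / (0.083922 − (-0.657956)) = -6.246188 − (-0.008423)/(0.741878) = -6.234835

-6.2348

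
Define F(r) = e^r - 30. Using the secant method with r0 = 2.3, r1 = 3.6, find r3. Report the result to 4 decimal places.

F(2.3) = -20.025818, F(3.6) = 6.598234
r2 = 3.600000 − 6.598234·(3.600000 − 2.300000) / (6.598234 − (-20.025818)) = 3.600000 − (8.577705)/(26.624052) = 3.277821
F(3.277821) = -3.482067
r3 = 3.277821 − (-3.482067)·(3.277821 − 3.600000) / (-3.482067 − 6.598234) = 3.277821 − (1.121848)/(-10.080302) = 3.389112

3.3891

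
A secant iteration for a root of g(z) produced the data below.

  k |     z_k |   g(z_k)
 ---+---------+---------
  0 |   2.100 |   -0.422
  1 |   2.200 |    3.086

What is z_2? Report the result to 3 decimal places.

z_2 = 2.200 − 3.086·(2.200 − 2.100) / (3.086 − (-0.422))
   = 2.200 − (0.30860)/(3.50800) = 2.11203

2.112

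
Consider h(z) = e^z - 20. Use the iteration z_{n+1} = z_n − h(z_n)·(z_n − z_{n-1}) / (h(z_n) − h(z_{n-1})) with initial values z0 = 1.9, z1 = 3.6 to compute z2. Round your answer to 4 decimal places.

2.6567

h(1.9) = -13.314106, h(3.6) = 16.598234
z2 = 3.600000 − 16.598234·(3.600000 − 1.900000) / (16.598234 − (-13.314106)) = 3.600000 − (28.216999)/(29.912340) = 2.656677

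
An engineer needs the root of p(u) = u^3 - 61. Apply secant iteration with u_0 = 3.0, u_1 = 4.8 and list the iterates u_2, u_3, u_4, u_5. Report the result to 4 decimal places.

p(3.0) = -34.000000, p(4.8) = 49.592000
u_2 = 4.800000 − 49.592000·(4.800000 − 3.000000) / (49.592000 − (-34.000000)) = 4.800000 − (89.265600)/(83.592000) = 3.732127
p(3.732127) = -9.016034
u_3 = 3.732127 − (-9.016034)·(3.732127 − 4.800000) / (-9.016034 − 49.592000) = 3.732127 − (9.627975)/(-58.608034) = 3.896405
p(3.896405) = -1.844895
u_4 = 3.896405 − (-1.844895)·(3.896405 − 3.732127) / (-1.844895 − (-9.016034)) = 3.896405 − (-0.303074)/(7.171140) = 3.938668
p(3.938668) = 0.100971
u_5 = 3.938668 − 0.100971·(3.938668 − 3.896405) / (0.100971 − (-1.844895)) = 3.938668 − (0.004267)/(1.945865) = 3.936475

3.7321, 3.8964, 3.9387, 3.9365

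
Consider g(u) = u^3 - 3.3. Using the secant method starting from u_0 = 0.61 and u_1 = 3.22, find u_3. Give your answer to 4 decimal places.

1.0457

g(0.61) = -3.073019, g(3.22) = 30.086248
u_2 = 3.220000 − 30.086248·(3.220000 − 0.610000) / (30.086248 − (-3.073019)) = 3.220000 − (78.525107)/(33.159267) = 0.851880
g(0.851880) = -2.681790
u_3 = 0.851880 − (-2.681790)·(0.851880 − 3.220000) / (-2.681790 − 30.086248) = 0.851880 − (6.350799)/(-32.768038) = 1.045691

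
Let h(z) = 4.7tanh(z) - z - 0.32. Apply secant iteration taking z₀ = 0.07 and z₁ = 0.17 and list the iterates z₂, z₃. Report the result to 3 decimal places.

0.087, 0.087

h(0.07) = -0.06154, h(0.17) = 0.30139
z₂ = 0.17000 − 0.30139·(0.17000 − 0.07000) / (0.30139 − (-0.06154)) = 0.17000 − (0.03014)/(0.36293) = 0.08696
h(0.08696) = 0.00071
z₃ = 0.08696 − 0.00071·(0.08696 − 0.17000) / (0.00071 − 0.30139) = 0.08696 − (-0.00006)/(-0.30068) = 0.08676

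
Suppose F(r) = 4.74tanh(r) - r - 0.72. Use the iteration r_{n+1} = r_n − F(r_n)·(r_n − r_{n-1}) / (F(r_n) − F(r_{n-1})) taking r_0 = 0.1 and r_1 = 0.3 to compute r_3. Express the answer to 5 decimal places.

0.19555

F(0.1) = -0.3475737, F(0.3) = 0.3608218
r_2 = 0.3000000 − 0.3608218·(0.3000000 − 0.1000000) / (0.3608218 − (-0.3475737)) = 0.3000000 − (0.0721644)/(0.7083955) = 0.1981298
F(0.1981298) = 0.0089068
r_3 = 0.1981298 − 0.0089068·(0.1981298 − 0.3000000) / (0.0089068 − 0.3608218) = 0.1981298 − (-0.0009073)/(-0.3519149) = 0.1955515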